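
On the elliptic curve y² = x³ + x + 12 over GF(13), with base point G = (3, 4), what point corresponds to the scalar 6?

O

Double-and-add on 6 = (110)₂. Start with G = (3, 4) for the leading 1-bit.
double: tangent at (3, 4): λ = (3·3² + 1)/(2·4) ≡ 2/8. 8⁻¹ ≡ 5 (mod 13), so λ ≡ 2·5 ≡ 10.
  x = λ² - 3 - 3 = 100 - 6 ≡ 3; y = λ·(3 - 3) - 4 ≡ 9. → (3, 9)
add G: (3, 9) + (3, 4): same x and y₁ ≡ -y₂, so the sum is 𝒪.
double: 𝒪 + 𝒪 = 𝒪 (identity).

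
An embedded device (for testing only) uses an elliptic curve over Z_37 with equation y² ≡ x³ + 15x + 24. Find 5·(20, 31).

Write Q = (20, 31).
Double-and-add on 5 = (101)₂. Start with Q = (20, 31) for the leading 1-bit.
double: tangent at (20, 31): λ = (3·20² + 15)/(2·31) ≡ 31/25. 25⁻¹ ≡ 3 (mod 37), so λ ≡ 31·3 ≡ 19.
  x = λ² - 20 - 20 = 361 - 40 ≡ 25; y = λ·(20 - 25) - 31 ≡ 22. → (25, 22)
double: tangent at (25, 22): λ = (3·25² + 15)/(2·22) ≡ 3/7. 7⁻¹ ≡ 16 (mod 37), so λ ≡ 3·16 ≡ 11.
  x = λ² - 25 - 25 = 121 - 50 ≡ 34; y = λ·(25 - 34) - 22 ≡ 27. → (34, 27)
add Q: (34, 27) + (20, 31). λ = (31 - 27)/(20 - 34) ≡ 4/23 mod 37. 23⁻¹ ≡ 29 (mod 37) since 23·29 = 667 ≡ 1, so λ ≡ 5.
  x = λ² - 34 - 20 = 25 - 54 ≡ 8; y = λ·(34 - 8) - 27 ≡ 29. → (8, 29)

(8, 29)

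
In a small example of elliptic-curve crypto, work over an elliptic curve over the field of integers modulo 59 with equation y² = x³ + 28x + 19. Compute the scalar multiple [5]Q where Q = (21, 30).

(33, 51)

Double-and-add on 5 = (101)₂. Start with Q = (21, 30) for the leading 1-bit.
double: tangent at (21, 30): λ = (3·21² + 28)/(2·30) ≡ 53/1. 1⁻¹ ≡ 1 (mod 59), so λ ≡ 53·1 ≡ 53.
  x = λ² - 21 - 21 = 2809 - 42 ≡ 53; y = λ·(21 - 53) - 30 ≡ 44. → (53, 44)
double: tangent at (53, 44): λ = (3·53² + 28)/(2·44) ≡ 18/29. 29⁻¹ ≡ 57 (mod 59), so λ ≡ 18·57 ≡ 23.
  x = λ² - 53 - 53 = 529 - 106 ≡ 10; y = λ·(53 - 10) - 44 ≡ 1. → (10, 1)
add Q: (10, 1) + (21, 30). λ = (30 - 1)/(21 - 10) ≡ 29/11 mod 59. 11⁻¹ ≡ 43 (mod 59), so λ ≡ 8.
  x = λ² - 10 - 21 = 64 - 31 ≡ 33; y = λ·(10 - 33) - 1 ≡ 51. → (33, 51)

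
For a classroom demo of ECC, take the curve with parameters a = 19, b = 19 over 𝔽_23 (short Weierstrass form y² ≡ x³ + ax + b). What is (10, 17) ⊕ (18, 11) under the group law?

(10, 17) + (18, 11). λ = (11 - 17)/(18 - 10) ≡ 17/8 mod 23. 8⁻¹ ≡ 3 (mod 23), so λ ≡ 5.
  x = λ² - 10 - 18 = 25 - 28 ≡ 20; y = λ·(10 - 20) - 17 ≡ 2. → (20, 2)

(20, 2)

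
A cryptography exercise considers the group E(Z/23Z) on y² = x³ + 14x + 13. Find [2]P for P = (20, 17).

tangent at (20, 17): λ = (3·20² + 14)/(2·17) ≡ 18/11. 11⁻¹ ≡ 21 (mod 23) since 11·21 = 231 ≡ 1, so λ ≡ 18·21 ≡ 10.
  x = λ² - 20 - 20 = 100 - 40 ≡ 14; y = λ·(20 - 14) - 17 ≡ 20. → (14, 20)

(14, 20)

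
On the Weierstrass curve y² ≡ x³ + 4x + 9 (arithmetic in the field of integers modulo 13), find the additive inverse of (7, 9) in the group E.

(7, 4)

-(7, 9) = (7, -9 mod 13) = (7, 4).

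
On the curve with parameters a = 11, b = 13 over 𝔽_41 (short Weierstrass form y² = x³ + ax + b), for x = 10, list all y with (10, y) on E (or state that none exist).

4, 37

x³ + 11x + 13 = 1123 ≡ 16 (mod 41).
Square roots of 16 mod 41: 4 and 37 (since 4² = 16 ≡ 16).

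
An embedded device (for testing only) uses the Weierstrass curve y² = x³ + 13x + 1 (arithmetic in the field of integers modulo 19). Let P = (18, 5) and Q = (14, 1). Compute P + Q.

(18, 5) + (14, 1). λ = (1 - 5)/(14 - 18) ≡ 15/15 mod 19. 15⁻¹ ≡ 14 (mod 19), so λ ≡ 1.
  x = λ² - 18 - 14 = 1 - 32 ≡ 7; y = λ·(18 - 7) - 5 ≡ 6. → (7, 6)

(7, 6)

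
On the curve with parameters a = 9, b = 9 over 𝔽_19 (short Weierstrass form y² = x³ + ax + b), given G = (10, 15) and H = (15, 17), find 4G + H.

(13, 10)

First 4G:
Repeated addition: build up to 4G.
2G: tangent at (10, 15): λ = (3·10² + 9)/(2·15) ≡ 5/11. 11⁻¹ ≡ 7 (mod 19), so λ ≡ 5·7 ≡ 16.
  x = λ² - 10 - 10 = 256 - 20 ≡ 8; y = λ·(10 - 8) - 15 ≡ 17. → (8, 17)
3G: (8, 17) + (10, 15). λ = (15 - 17)/(10 - 8) ≡ 17/2 mod 19. 2⁻¹ ≡ 10 (mod 19) since 2·10 = 20 ≡ 1, so λ ≡ 18.
  x = λ² - 8 - 10 = 324 - 18 ≡ 2; y = λ·(8 - 2) - 17 ≡ 15. → (2, 15)
4G: (2, 15) + (10, 15). λ = (15 - 15)/(10 - 2) ≡ 0/8 mod 19. 8⁻¹ ≡ 12 (mod 19), so λ ≡ 0.
  x = λ² - 2 - 10 = 0 - 12 ≡ 7; y = λ·(2 - 7) - 15 ≡ 4. → (7, 4)
4G = (7, 4).
Finally 4G + H:
(7, 4) + (15, 17). λ = (17 - 4)/(15 - 7) ≡ 13/8 mod 19. 8⁻¹ ≡ 12 (mod 19), so λ ≡ 4.
  x = λ² - 7 - 15 = 16 - 22 ≡ 13; y = λ·(7 - 13) - 4 ≡ 10. → (13, 10)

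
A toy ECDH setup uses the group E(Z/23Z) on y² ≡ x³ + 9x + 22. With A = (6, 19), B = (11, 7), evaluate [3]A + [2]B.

(8, 10)

First 3A:
Repeated addition: build up to 3A.
2A: tangent at (6, 19): λ = (3·6² + 9)/(2·19) ≡ 2/15. 15⁻¹ ≡ 20 (mod 23), so λ ≡ 2·20 ≡ 17.
  x = λ² - 6 - 6 = 289 - 12 ≡ 1; y = λ·(6 - 1) - 19 ≡ 20. → (1, 20)
3A: (1, 20) + (6, 19). λ = (19 - 20)/(6 - 1) ≡ 22/5 mod 23. 5⁻¹ ≡ 14 (mod 23), so λ ≡ 9.
  x = λ² - 1 - 6 = 81 - 7 ≡ 5; y = λ·(1 - 5) - 20 ≡ 13. → (5, 13)
3A = (5, 13).
Next 2B:
Repeated addition: build up to 2B.
2B: tangent at (11, 7): λ = (3·11² + 9)/(2·7) ≡ 4/14. 14⁻¹ ≡ 5 (mod 23) since 14·5 = 70 ≡ 1, so λ ≡ 4·5 ≡ 20.
  x = λ² - 11 - 11 = 400 - 22 ≡ 10; y = λ·(11 - 10) - 7 ≡ 13. → (10, 13)
2B = (10, 13).
Finally 3A + 2B:
(5, 13) + (10, 13). λ = (13 - 13)/(10 - 5) ≡ 0/5 mod 23. 5⁻¹ ≡ 14 (mod 23) since 5·14 = 70 ≡ 1, so λ ≡ 0.
  x = λ² - 5 - 10 = 0 - 15 ≡ 8; y = λ·(5 - 8) - 13 ≡ 10. → (8, 10)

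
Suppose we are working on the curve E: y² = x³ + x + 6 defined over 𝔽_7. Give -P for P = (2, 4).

-(2, 4) = (2, -4 mod 7) = (2, 3).

(2, 3)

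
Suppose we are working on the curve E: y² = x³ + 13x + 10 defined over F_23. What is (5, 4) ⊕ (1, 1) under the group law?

(19, 20)

(5, 4) + (1, 1). λ = (1 - 4)/(1 - 5) ≡ 20/19 mod 23. 19⁻¹ ≡ 17 (mod 23), so λ ≡ 18.
  x = λ² - 5 - 1 = 324 - 6 ≡ 19; y = λ·(5 - 19) - 4 ≡ 20. → (19, 20)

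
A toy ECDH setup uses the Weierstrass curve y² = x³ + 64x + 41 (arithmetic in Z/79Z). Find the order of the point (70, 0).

2P: (70, 0) + (70, 0): same x and y₁ ≡ -y₂, so the sum is O.
2P = O, so the order is 2.

2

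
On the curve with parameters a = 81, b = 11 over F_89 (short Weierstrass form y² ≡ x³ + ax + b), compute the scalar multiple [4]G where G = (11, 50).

Double-and-add on 4 = (100)₂. Start with G = (11, 50) for the leading 1-bit.
double: tangent at (11, 50): λ = (3·11² + 81)/(2·50) ≡ 88/11. 11⁻¹ ≡ 81 (mod 89), so λ ≡ 88·81 ≡ 8.
  x = λ² - 11 - 11 = 64 - 22 ≡ 42; y = λ·(11 - 42) - 50 ≡ 58. → (42, 58)
double: tangent at (42, 58): λ = (3·42² + 81)/(2·58) ≡ 33/27. 27⁻¹ ≡ 33 (mod 89) since 27·33 = 891 ≡ 1, so λ ≡ 33·33 ≡ 21.
  x = λ² - 42 - 42 = 441 - 84 ≡ 1; y = λ·(42 - 1) - 58 ≡ 2. → (1, 2)

(1, 2)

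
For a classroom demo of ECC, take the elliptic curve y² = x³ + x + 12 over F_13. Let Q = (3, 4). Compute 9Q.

Repeated addition: build up to 9Q.
2Q: tangent at (3, 4): λ = (3·3² + 1)/(2·4) ≡ 2/8. 8⁻¹ ≡ 5 (mod 13), so λ ≡ 2·5 ≡ 10.
  x = λ² - 3 - 3 = 100 - 6 ≡ 3; y = λ·(3 - 3) - 4 ≡ 9. → (3, 9)
3Q: (3, 9) + (3, 4): same x and y₁ ≡ -y₂, so the sum is 𝒪.
4Q: 𝒪 + (3, 4) = (3, 4) (identity).
5Q: tangent at (3, 4): λ = (3·3² + 1)/(2·4) ≡ 2/8. 8⁻¹ ≡ 5 (mod 13), so λ ≡ 2·5 ≡ 10.
  x = λ² - 3 - 3 = 100 - 6 ≡ 3; y = λ·(3 - 3) - 4 ≡ 9. → (3, 9)
6Q: (3, 9) + (3, 4): same x and y₁ ≡ -y₂, so the sum is 𝒪.
7Q: 𝒪 + (3, 4) = (3, 4) (identity).
8Q: tangent at (3, 4): λ = (3·3² + 1)/(2·4) ≡ 2/8. 8⁻¹ ≡ 5 (mod 13), so λ ≡ 2·5 ≡ 10.
  x = λ² - 3 - 3 = 100 - 6 ≡ 3; y = λ·(3 - 3) - 4 ≡ 9. → (3, 9)
9Q: (3, 9) + (3, 4): same x and y₁ ≡ -y₂, so the sum is 𝒪.

O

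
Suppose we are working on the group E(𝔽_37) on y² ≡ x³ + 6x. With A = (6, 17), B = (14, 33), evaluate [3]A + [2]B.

First 3A:
Repeated addition: build up to 3A.
2A: tangent at (6, 17): λ = (3·6² + 6)/(2·17) ≡ 3/34. 34⁻¹ ≡ 12 (mod 37), so λ ≡ 3·12 ≡ 36.
  x = λ² - 6 - 6 = 1296 - 12 ≡ 26; y = λ·(6 - 26) - 17 ≡ 3. → (26, 3)
3A: (26, 3) + (6, 17). λ = (17 - 3)/(6 - 26) ≡ 14/17 mod 37. 17⁻¹ ≡ 24 (mod 37) since 17·24 = 408 ≡ 1, so λ ≡ 3.
  x = λ² - 26 - 6 = 9 - 32 ≡ 14; y = λ·(26 - 14) - 3 ≡ 33. → (14, 33)
3A = (14, 33).
Next 2B:
Repeated addition: build up to 2B.
2B: tangent at (14, 33): λ = (3·14² + 6)/(2·33) ≡ 2/29. 29⁻¹ ≡ 23 (mod 37), so λ ≡ 2·23 ≡ 9.
  x = λ² - 14 - 14 = 81 - 28 ≡ 16; y = λ·(14 - 16) - 33 ≡ 23. → (16, 23)
2B = (16, 23).
Finally 3A + 2B:
(14, 33) + (16, 23). λ = (23 - 33)/(16 - 14) ≡ 27/2 mod 37. 2⁻¹ ≡ 19 (mod 37), so λ ≡ 32.
  x = λ² - 14 - 16 = 1024 - 30 ≡ 32; y = λ·(14 - 32) - 33 ≡ 20. → (32, 20)

(32, 20)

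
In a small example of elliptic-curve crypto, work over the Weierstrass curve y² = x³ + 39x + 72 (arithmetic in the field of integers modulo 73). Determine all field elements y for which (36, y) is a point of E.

x³ + 39x + 72 = 48132 ≡ 25 (mod 73).
Square roots of 25 mod 73: 5 and 68 (since 5² = 25 ≡ 25).

5, 68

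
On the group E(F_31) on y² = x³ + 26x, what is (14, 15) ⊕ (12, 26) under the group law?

(14, 15) + (12, 26). λ = (26 - 15)/(12 - 14) ≡ 11/29 mod 31. 29⁻¹ ≡ 15 (mod 31) since 29·15 = 435 ≡ 1, so λ ≡ 10.
  x = λ² - 14 - 12 = 100 - 26 ≡ 12; y = λ·(14 - 12) - 15 ≡ 5. → (12, 5)

(12, 5)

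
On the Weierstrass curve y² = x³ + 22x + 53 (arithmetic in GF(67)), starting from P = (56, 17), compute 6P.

Repeated addition: build up to 6P.
2P: tangent at (56, 17): λ = (3·56² + 22)/(2·17) ≡ 50/34. 34⁻¹ ≡ 2 (mod 67), so λ ≡ 50·2 ≡ 33.
  x = λ² - 56 - 56 = 1089 - 112 ≡ 39; y = λ·(56 - 39) - 17 ≡ 8. → (39, 8)
3P: (39, 8) + (56, 17). λ = (17 - 8)/(56 - 39) ≡ 9/17 mod 67. 17⁻¹ ≡ 4 (mod 67), so λ ≡ 36.
  x = λ² - 39 - 56 = 1296 - 95 ≡ 62; y = λ·(39 - 62) - 8 ≡ 35. → (62, 35)
4P: (62, 35) + (56, 17). λ = (17 - 35)/(56 - 62) ≡ 49/61 mod 67. 61⁻¹ ≡ 11 (mod 67), so λ ≡ 3.
  x = λ² - 62 - 56 = 9 - 118 ≡ 25; y = λ·(62 - 25) - 35 ≡ 9. → (25, 9)
5P: (25, 9) + (56, 17). λ = (17 - 9)/(56 - 25) ≡ 8/31 mod 67. 31⁻¹ ≡ 13 (mod 67) since 31·13 = 403 ≡ 1, so λ ≡ 37.
  x = λ² - 25 - 56 = 1369 - 81 ≡ 15; y = λ·(25 - 15) - 9 ≡ 26. → (15, 26)
6P: (15, 26) + (56, 17). λ = (17 - 26)/(56 - 15) ≡ 58/41 mod 67. 41⁻¹ ≡ 18 (mod 67), so λ ≡ 39.
  x = λ² - 15 - 56 = 1521 - 71 ≡ 43; y = λ·(15 - 43) - 26 ≡ 21. → (43, 21)

(43, 21)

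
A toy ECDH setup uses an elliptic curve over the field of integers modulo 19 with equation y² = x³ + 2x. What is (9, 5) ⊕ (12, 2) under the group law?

(9, 5) + (12, 2). λ = (2 - 5)/(12 - 9) ≡ 16/3 mod 19. 3⁻¹ ≡ 13 (mod 19) since 3·13 = 39 ≡ 1, so λ ≡ 18.
  x = λ² - 9 - 12 = 324 - 21 ≡ 18; y = λ·(9 - 18) - 5 ≡ 4. → (18, 4)

(18, 4)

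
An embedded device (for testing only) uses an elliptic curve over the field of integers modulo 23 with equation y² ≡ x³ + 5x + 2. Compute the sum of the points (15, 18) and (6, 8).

(15, 18) + (6, 8). λ = (8 - 18)/(6 - 15) ≡ 13/14 mod 23. 14⁻¹ ≡ 5 (mod 23), so λ ≡ 19.
  x = λ² - 15 - 6 = 361 - 21 ≡ 18; y = λ·(15 - 18) - 18 ≡ 17. → (18, 17)

(18, 17)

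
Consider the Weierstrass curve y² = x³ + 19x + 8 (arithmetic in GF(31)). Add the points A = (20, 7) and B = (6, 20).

(25, 22)

(20, 7) + (6, 20). λ = (20 - 7)/(6 - 20) ≡ 13/17 mod 31. 17⁻¹ ≡ 11 (mod 31), so λ ≡ 19.
  x = λ² - 20 - 6 = 361 - 26 ≡ 25; y = λ·(20 - 25) - 7 ≡ 22. → (25, 22)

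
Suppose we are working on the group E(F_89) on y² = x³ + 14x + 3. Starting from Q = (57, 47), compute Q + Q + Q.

Repeated addition: build up to 3Q.
2Q: tangent at (57, 47): λ = (3·57² + 14)/(2·47) ≡ 60/5. 5⁻¹ ≡ 18 (mod 89) since 5·18 = 90 ≡ 1, so λ ≡ 60·18 ≡ 12.
  x = λ² - 57 - 57 = 144 - 114 ≡ 30; y = λ·(57 - 30) - 47 ≡ 10. → (30, 10)
3Q: (30, 10) + (57, 47). λ = (47 - 10)/(57 - 30) ≡ 37/27 mod 89. 27⁻¹ ≡ 33 (mod 89), so λ ≡ 64.
  x = λ² - 30 - 57 = 4096 - 87 ≡ 4; y = λ·(30 - 4) - 10 ≡ 52. → (4, 52)

(4, 52)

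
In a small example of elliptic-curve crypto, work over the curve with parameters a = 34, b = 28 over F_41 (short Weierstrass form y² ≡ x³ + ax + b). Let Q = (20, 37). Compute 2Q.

tangent at (20, 37): λ = (3·20² + 34)/(2·37) ≡ 4/33. 33⁻¹ ≡ 5 (mod 41) since 33·5 = 165 ≡ 1, so λ ≡ 4·5 ≡ 20.
  x = λ² - 20 - 20 = 400 - 40 ≡ 32; y = λ·(20 - 32) - 37 ≡ 10. → (32, 10)

(32, 10)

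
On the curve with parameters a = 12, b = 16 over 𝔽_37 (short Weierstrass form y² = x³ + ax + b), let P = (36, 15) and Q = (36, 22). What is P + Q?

O

The two points share x = 36 and their y-coordinates satisfy 15 + 22 ≡ 0 (mod 37), so they are inverses. Their sum is O.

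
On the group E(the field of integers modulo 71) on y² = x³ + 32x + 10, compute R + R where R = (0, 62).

tangent at (0, 62): λ = (3·0² + 32)/(2·62) ≡ 32/53. 53⁻¹ ≡ 67 (mod 71), so λ ≡ 32·67 ≡ 14.
  x = λ² - 0 - 0 = 196 - 0 ≡ 54; y = λ·(0 - 54) - 62 ≡ 34. → (54, 34)

(54, 34)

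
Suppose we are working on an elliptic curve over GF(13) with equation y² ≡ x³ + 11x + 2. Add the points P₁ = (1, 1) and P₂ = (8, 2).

(8, 11)

(1, 1) + (8, 2). λ = (2 - 1)/(8 - 1) ≡ 1/7 mod 13. 7⁻¹ ≡ 2 (mod 13), so λ ≡ 2.
  x = λ² - 1 - 8 = 4 - 9 ≡ 8; y = λ·(1 - 8) - 1 ≡ 11. → (8, 11)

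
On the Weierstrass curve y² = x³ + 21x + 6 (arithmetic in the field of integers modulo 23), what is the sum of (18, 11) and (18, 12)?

O

The two points share x = 18 and their y-coordinates satisfy 11 + 12 ≡ 0 (mod 23), so they are inverses. Their sum is ∞.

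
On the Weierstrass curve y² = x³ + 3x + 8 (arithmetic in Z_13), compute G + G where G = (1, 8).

(2, 3)

tangent at (1, 8): λ = (3·1² + 3)/(2·8) ≡ 6/3. 3⁻¹ ≡ 9 (mod 13), so λ ≡ 6·9 ≡ 2.
  x = λ² - 1 - 1 = 4 - 2 ≡ 2; y = λ·(1 - 2) - 8 ≡ 3. → (2, 3)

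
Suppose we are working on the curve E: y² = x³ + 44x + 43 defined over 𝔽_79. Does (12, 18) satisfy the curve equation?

yes

y² = 18² ≡ 8; x³ + 44x + 43 = 2299 ≡ 8 (mod 79). 8 = 8.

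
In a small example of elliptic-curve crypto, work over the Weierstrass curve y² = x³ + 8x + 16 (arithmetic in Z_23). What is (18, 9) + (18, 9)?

(16, 13)

tangent at (18, 9): λ = (3·18² + 8)/(2·9) ≡ 14/18. 18⁻¹ ≡ 9 (mod 23), so λ ≡ 14·9 ≡ 11.
  x = λ² - 18 - 18 = 121 - 36 ≡ 16; y = λ·(18 - 16) - 9 ≡ 13. → (16, 13)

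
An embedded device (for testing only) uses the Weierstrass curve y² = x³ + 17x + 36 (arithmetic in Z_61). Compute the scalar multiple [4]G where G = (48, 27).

(54, 1)

Repeated addition: build up to 4G.
2G: tangent at (48, 27): λ = (3·48² + 17)/(2·27) ≡ 36/54. 54⁻¹ ≡ 26 (mod 61), so λ ≡ 36·26 ≡ 21.
  x = λ² - 48 - 48 = 441 - 96 ≡ 40; y = λ·(48 - 40) - 27 ≡ 19. → (40, 19)
3G: (40, 19) + (48, 27). λ = (27 - 19)/(48 - 40) ≡ 8/8 mod 61. 8⁻¹ ≡ 23 (mod 61) since 8·23 = 184 ≡ 1, so λ ≡ 1.
  x = λ² - 40 - 48 = 1 - 88 ≡ 35; y = λ·(40 - 35) - 19 ≡ 47. → (35, 47)
4G: (35, 47) + (48, 27). λ = (27 - 47)/(48 - 35) ≡ 41/13 mod 61. 13⁻¹ ≡ 47 (mod 61) since 13·47 = 611 ≡ 1, so λ ≡ 36.
  x = λ² - 35 - 48 = 1296 - 83 ≡ 54; y = λ·(35 - 54) - 47 ≡ 1. → (54, 1)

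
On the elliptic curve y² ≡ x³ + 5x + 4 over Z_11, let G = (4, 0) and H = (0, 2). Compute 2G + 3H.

First 2G:
Repeated addition: build up to 2G.
2G: (4, 0) + (4, 0): same x and y₁ ≡ -y₂, so the sum is ∞.
2G = ∞.
Next 3H:
Repeated addition: build up to 3H.
2H: tangent at (0, 2): λ = (3·0² + 5)/(2·2) ≡ 5/4. 4⁻¹ ≡ 3 (mod 11) since 4·3 = 12 ≡ 1, so λ ≡ 5·3 ≡ 4.
  x = λ² - 0 - 0 = 16 - 0 ≡ 5; y = λ·(0 - 5) - 2 ≡ 0. → (5, 0)
3H: (5, 0) + (0, 2). λ = (2 - 0)/(0 - 5) ≡ 2/6 mod 11. 6⁻¹ ≡ 2 (mod 11), so λ ≡ 4.
  x = λ² - 5 - 0 = 16 - 5 ≡ 0; y = λ·(5 - 0) - 0 ≡ 9. → (0, 9)
3H = (0, 9).
Finally 2G + 3H:
∞ + (0, 9) = (0, 9) (identity).

(0, 9)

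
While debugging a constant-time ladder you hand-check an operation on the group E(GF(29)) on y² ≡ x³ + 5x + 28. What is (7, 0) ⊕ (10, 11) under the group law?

(7, 0) + (10, 11). λ = (11 - 0)/(10 - 7) ≡ 11/3 mod 29. 3⁻¹ ≡ 10 (mod 29) since 3·10 = 30 ≡ 1, so λ ≡ 23.
  x = λ² - 7 - 10 = 529 - 17 ≡ 19; y = λ·(7 - 19) - 0 ≡ 14. → (19, 14)

(19, 14)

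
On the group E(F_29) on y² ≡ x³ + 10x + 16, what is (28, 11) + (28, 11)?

tangent at (28, 11): λ = (3·28² + 10)/(2·11) ≡ 13/22. 22⁻¹ ≡ 4 (mod 29), so λ ≡ 13·4 ≡ 23.
  x = λ² - 28 - 28 = 529 - 56 ≡ 9; y = λ·(28 - 9) - 11 ≡ 20. → (9, 20)

(9, 20)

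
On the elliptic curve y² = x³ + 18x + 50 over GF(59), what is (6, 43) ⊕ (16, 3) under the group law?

(53, 27)

(6, 43) + (16, 3). λ = (3 - 43)/(16 - 6) ≡ 19/10 mod 59. 10⁻¹ ≡ 6 (mod 59), so λ ≡ 55.
  x = λ² - 6 - 16 = 3025 - 22 ≡ 53; y = λ·(6 - 53) - 43 ≡ 27. → (53, 27)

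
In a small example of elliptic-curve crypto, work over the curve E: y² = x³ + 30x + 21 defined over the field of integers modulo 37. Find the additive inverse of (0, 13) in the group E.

(0, 24)

-(0, 13) = (0, -13 mod 37) = (0, 24).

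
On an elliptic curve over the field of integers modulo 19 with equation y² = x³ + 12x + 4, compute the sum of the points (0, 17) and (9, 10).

(16, 6)

(0, 17) + (9, 10). λ = (10 - 17)/(9 - 0) ≡ 12/9 mod 19. 9⁻¹ ≡ 17 (mod 19), so λ ≡ 14.
  x = λ² - 0 - 9 = 196 - 9 ≡ 16; y = λ·(0 - 16) - 17 ≡ 6. → (16, 6)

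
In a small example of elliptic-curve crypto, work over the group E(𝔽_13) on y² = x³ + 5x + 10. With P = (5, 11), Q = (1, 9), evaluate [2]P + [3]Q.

(5, 2)

First 2P:
Repeated addition: build up to 2P.
2P: tangent at (5, 11): λ = (3·5² + 5)/(2·11) ≡ 2/9. 9⁻¹ ≡ 3 (mod 13) since 9·3 = 27 ≡ 1, so λ ≡ 2·3 ≡ 6.
  x = λ² - 5 - 5 = 36 - 10 ≡ 0; y = λ·(5 - 0) - 11 ≡ 6. → (0, 6)
2P = (0, 6).
Next 3Q:
Repeated addition: build up to 3Q.
2Q: tangent at (1, 9): λ = (3·1² + 5)/(2·9) ≡ 8/5. 5⁻¹ ≡ 8 (mod 13), so λ ≡ 8·8 ≡ 12.
  x = λ² - 1 - 1 = 144 - 2 ≡ 12; y = λ·(1 - 12) - 9 ≡ 2. → (12, 2)
3Q: (12, 2) + (1, 9). λ = (9 - 2)/(1 - 12) ≡ 7/2 mod 13. 2⁻¹ ≡ 7 (mod 13) since 2·7 = 14 ≡ 1, so λ ≡ 10.
  x = λ² - 12 - 1 = 100 - 13 ≡ 9; y = λ·(12 - 9) - 2 ≡ 2. → (9, 2)
3Q = (9, 2).
Finally 2P + 3Q:
(0, 6) + (9, 2). λ = (2 - 6)/(9 - 0) ≡ 9/9 mod 13. 9⁻¹ ≡ 3 (mod 13), so λ ≡ 1.
  x = λ² - 0 - 9 = 1 - 9 ≡ 5; y = λ·(0 - 5) - 6 ≡ 2. → (5, 2)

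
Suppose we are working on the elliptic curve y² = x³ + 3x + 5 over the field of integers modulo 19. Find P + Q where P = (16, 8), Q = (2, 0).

(16, 8) + (2, 0). λ = (0 - 8)/(2 - 16) ≡ 11/5 mod 19. 5⁻¹ ≡ 4 (mod 19), so λ ≡ 6.
  x = λ² - 16 - 2 = 36 - 18 ≡ 18; y = λ·(16 - 18) - 8 ≡ 18. → (18, 18)

(18, 18)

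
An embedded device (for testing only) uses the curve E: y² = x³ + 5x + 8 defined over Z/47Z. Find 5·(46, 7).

Write G = (46, 7).
Repeated addition: build up to 5G.
2G: tangent at (46, 7): λ = (3·46² + 5)/(2·7) ≡ 8/14. 14⁻¹ ≡ 37 (mod 47), so λ ≡ 8·37 ≡ 14.
  x = λ² - 46 - 46 = 196 - 92 ≡ 10; y = λ·(46 - 10) - 7 ≡ 27. → (10, 27)
3G: (10, 27) + (46, 7). λ = (7 - 27)/(46 - 10) ≡ 27/36 mod 47. 36⁻¹ ≡ 17 (mod 47), so λ ≡ 36.
  x = λ² - 10 - 46 = 1296 - 56 ≡ 18; y = λ·(10 - 18) - 27 ≡ 14. → (18, 14)
4G: (18, 14) + (46, 7). λ = (7 - 14)/(46 - 18) ≡ 40/28 mod 47. 28⁻¹ ≡ 42 (mod 47), so λ ≡ 35.
  x = λ² - 18 - 46 = 1225 - 64 ≡ 33; y = λ·(18 - 33) - 14 ≡ 25. → (33, 25)
5G: (33, 25) + (46, 7). λ = (7 - 25)/(46 - 33) ≡ 29/13 mod 47. 13⁻¹ ≡ 29 (mod 47) since 13·29 = 377 ≡ 1, so λ ≡ 42.
  x = λ² - 33 - 46 = 1764 - 79 ≡ 40; y = λ·(33 - 40) - 25 ≡ 10. → (40, 10)

(40, 10)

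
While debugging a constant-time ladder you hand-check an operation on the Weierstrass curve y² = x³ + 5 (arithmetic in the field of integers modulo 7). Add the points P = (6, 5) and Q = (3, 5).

(5, 2)

(6, 5) + (3, 5). λ = (5 - 5)/(3 - 6) ≡ 0/4 mod 7. 4⁻¹ ≡ 2 (mod 7), so λ ≡ 0.
  x = λ² - 6 - 3 = 0 - 9 ≡ 5; y = λ·(6 - 5) - 5 ≡ 2. → (5, 2)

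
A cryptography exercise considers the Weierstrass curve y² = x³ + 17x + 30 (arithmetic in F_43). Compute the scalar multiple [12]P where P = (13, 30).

O

Repeated addition: build up to 12P.
2P: tangent at (13, 30): λ = (3·13² + 17)/(2·30) ≡ 8/17. 17⁻¹ ≡ 38 (mod 43), so λ ≡ 8·38 ≡ 3.
  x = λ² - 13 - 13 = 9 - 26 ≡ 26; y = λ·(13 - 26) - 30 ≡ 17. → (26, 17)
3P: (26, 17) + (13, 30). λ = (30 - 17)/(13 - 26) ≡ 13/30 mod 43. 30⁻¹ ≡ 33 (mod 43) since 30·33 = 990 ≡ 1, so λ ≡ 42.
  x = λ² - 26 - 13 = 1764 - 39 ≡ 5; y = λ·(26 - 5) - 17 ≡ 5. → (5, 5)
4P: (5, 5) + (13, 30). λ = (30 - 5)/(13 - 5) ≡ 25/8 mod 43. 8⁻¹ ≡ 27 (mod 43), so λ ≡ 30.
  x = λ² - 5 - 13 = 900 - 18 ≡ 22; y = λ·(5 - 22) - 5 ≡ 1. → (22, 1)
5P: (22, 1) + (13, 30). λ = (30 - 1)/(13 - 22) ≡ 29/34 mod 43. 34⁻¹ ≡ 19 (mod 43), so λ ≡ 35.
  x = λ² - 22 - 13 = 1225 - 35 ≡ 29; y = λ·(22 - 29) - 1 ≡ 12. → (29, 12)
6P: (29, 12) + (13, 30). λ = (30 - 12)/(13 - 29) ≡ 18/27 mod 43. 27⁻¹ ≡ 8 (mod 43) since 27·8 = 216 ≡ 1, so λ ≡ 15.
  x = λ² - 29 - 13 = 225 - 42 ≡ 11; y = λ·(29 - 11) - 12 ≡ 0. → (11, 0)
7P: (11, 0) + (13, 30). λ = (30 - 0)/(13 - 11) ≡ 30/2 mod 43. 2⁻¹ ≡ 22 (mod 43), so λ ≡ 15.
  x = λ² - 11 - 13 = 225 - 24 ≡ 29; y = λ·(11 - 29) - 0 ≡ 31. → (29, 31)
8P: (29, 31) + (13, 30). λ = (30 - 31)/(13 - 29) ≡ 42/27 mod 43. 27⁻¹ ≡ 8 (mod 43), so λ ≡ 35.
  x = λ² - 29 - 13 = 1225 - 42 ≡ 22; y = λ·(29 - 22) - 31 ≡ 42. → (22, 42)
9P: (22, 42) + (13, 30). λ = (30 - 42)/(13 - 22) ≡ 31/34 mod 43. 34⁻¹ ≡ 19 (mod 43), so λ ≡ 30.
  x = λ² - 22 - 13 = 900 - 35 ≡ 5; y = λ·(22 - 5) - 42 ≡ 38. → (5, 38)
10P: (5, 38) + (13, 30). λ = (30 - 38)/(13 - 5) ≡ 35/8 mod 43. 8⁻¹ ≡ 27 (mod 43) since 8·27 = 216 ≡ 1, so λ ≡ 42.
  x = λ² - 5 - 13 = 1764 - 18 ≡ 26; y = λ·(5 - 26) - 38 ≡ 26. → (26, 26)
11P: (26, 26) + (13, 30). λ = (30 - 26)/(13 - 26) ≡ 4/30 mod 43. 30⁻¹ ≡ 33 (mod 43) since 30·33 = 990 ≡ 1, so λ ≡ 3.
  x = λ² - 26 - 13 = 9 - 39 ≡ 13; y = λ·(26 - 13) - 26 ≡ 13. → (13, 13)
12P: (13, 13) + (13, 30): same x and y₁ ≡ -y₂, so the sum is O.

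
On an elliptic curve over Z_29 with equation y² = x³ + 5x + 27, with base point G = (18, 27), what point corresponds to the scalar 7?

Repeated addition: build up to 7G.
2G: tangent at (18, 27): λ = (3·18² + 5)/(2·27) ≡ 20/25. 25⁻¹ ≡ 7 (mod 29), so λ ≡ 20·7 ≡ 24.
  x = λ² - 18 - 18 = 576 - 36 ≡ 18; y = λ·(18 - 18) - 27 ≡ 2. → (18, 2)
3G: (18, 2) + (18, 27): same x and y₁ ≡ -y₂, so the sum is the point at infinity.
4G: the point at infinity + (18, 27) = (18, 27) (identity).
5G: tangent at (18, 27): λ = (3·18² + 5)/(2·27) ≡ 20/25. 25⁻¹ ≡ 7 (mod 29) since 25·7 = 175 ≡ 1, so λ ≡ 20·7 ≡ 24.
  x = λ² - 18 - 18 = 576 - 36 ≡ 18; y = λ·(18 - 18) - 27 ≡ 2. → (18, 2)
6G: (18, 2) + (18, 27): same x and y₁ ≡ -y₂, so the sum is the point at infinity.
7G: the point at infinity + (18, 27) = (18, 27) (identity).

(18, 27)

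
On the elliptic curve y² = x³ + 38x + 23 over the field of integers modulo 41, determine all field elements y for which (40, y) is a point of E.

5, 36

x³ + 38x + 23 = 65543 ≡ 25 (mod 41).
Square roots of 25 mod 41: 5 and 36 (since 5² = 25 ≡ 25).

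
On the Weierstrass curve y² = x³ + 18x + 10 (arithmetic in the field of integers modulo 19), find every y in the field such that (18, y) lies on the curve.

x³ + 18x + 10 = 6166 ≡ 10 (mod 19).
10 is a non-residue mod 19; no y exists.

none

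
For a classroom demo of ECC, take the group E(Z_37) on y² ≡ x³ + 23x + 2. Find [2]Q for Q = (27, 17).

tangent at (27, 17): λ = (3·27² + 23)/(2·17) ≡ 27/34. 34⁻¹ ≡ 12 (mod 37), so λ ≡ 27·12 ≡ 28.
  x = λ² - 27 - 27 = 784 - 54 ≡ 27; y = λ·(27 - 27) - 17 ≡ 20. → (27, 20)

(27, 20)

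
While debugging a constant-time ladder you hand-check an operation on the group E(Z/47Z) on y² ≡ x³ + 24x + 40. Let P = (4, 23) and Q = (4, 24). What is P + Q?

The two points share x = 4 and their y-coordinates satisfy 23 + 24 ≡ 0 (mod 47), so they are inverses. Their sum is O.

O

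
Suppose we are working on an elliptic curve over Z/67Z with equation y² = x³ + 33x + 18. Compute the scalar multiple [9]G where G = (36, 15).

(20, 13)

Repeated addition: build up to 9G.
2G: tangent at (36, 15): λ = (3·36² + 33)/(2·15) ≡ 35/30. 30⁻¹ ≡ 38 (mod 67), so λ ≡ 35·38 ≡ 57.
  x = λ² - 36 - 36 = 3249 - 72 ≡ 28; y = λ·(36 - 28) - 15 ≡ 39. → (28, 39)
3G: (28, 39) + (36, 15). λ = (15 - 39)/(36 - 28) ≡ 43/8 mod 67. 8⁻¹ ≡ 42 (mod 67), so λ ≡ 64.
  x = λ² - 28 - 36 = 4096 - 64 ≡ 12; y = λ·(28 - 12) - 39 ≡ 47. → (12, 47)
4G: (12, 47) + (36, 15). λ = (15 - 47)/(36 - 12) ≡ 35/24 mod 67. 24⁻¹ ≡ 14 (mod 67), so λ ≡ 21.
  x = λ² - 12 - 36 = 441 - 48 ≡ 58; y = λ·(12 - 58) - 47 ≡ 59. → (58, 59)
5G: (58, 59) + (36, 15). λ = (15 - 59)/(36 - 58) ≡ 23/45 mod 67. 45⁻¹ ≡ 3 (mod 67), so λ ≡ 2.
  x = λ² - 58 - 36 = 4 - 94 ≡ 44; y = λ·(58 - 44) - 59 ≡ 36. → (44, 36)
6G: (44, 36) + (36, 15). λ = (15 - 36)/(36 - 44) ≡ 46/59 mod 67. 59⁻¹ ≡ 25 (mod 67), so λ ≡ 11.
  x = λ² - 44 - 36 = 121 - 80 ≡ 41; y = λ·(44 - 41) - 36 ≡ 64. → (41, 64)
7G: (41, 64) + (36, 15). λ = (15 - 64)/(36 - 41) ≡ 18/62 mod 67. 62⁻¹ ≡ 40 (mod 67) since 62·40 = 2480 ≡ 1, so λ ≡ 50.
  x = λ² - 41 - 36 = 2500 - 77 ≡ 11; y = λ·(41 - 11) - 64 ≡ 29. → (11, 29)
8G: (11, 29) + (36, 15). λ = (15 - 29)/(36 - 11) ≡ 53/25 mod 67. 25⁻¹ ≡ 59 (mod 67), so λ ≡ 45.
  x = λ² - 11 - 36 = 2025 - 47 ≡ 35; y = λ·(11 - 35) - 29 ≡ 30. → (35, 30)
9G: (35, 30) + (36, 15). λ = (15 - 30)/(36 - 35) ≡ 52/1 mod 67. 1⁻¹ ≡ 1 (mod 67) since 1·1 = 1 ≡ 1, so λ ≡ 52.
  x = λ² - 35 - 36 = 2704 - 71 ≡ 20; y = λ·(35 - 20) - 30 ≡ 13. → (20, 13)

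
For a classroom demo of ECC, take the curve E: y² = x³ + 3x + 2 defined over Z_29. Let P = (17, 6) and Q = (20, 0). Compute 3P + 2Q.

First 3P:
Repeated addition: build up to 3P.
2P: tangent at (17, 6): λ = (3·17² + 3)/(2·6) ≡ 0/12. 12⁻¹ ≡ 17 (mod 29), so λ ≡ 0·17 ≡ 0.
  x = λ² - 17 - 17 = 0 - 34 ≡ 24; y = λ·(17 - 24) - 6 ≡ 23. → (24, 23)
3P: (24, 23) + (17, 6). λ = (6 - 23)/(17 - 24) ≡ 12/22 mod 29. 22⁻¹ ≡ 4 (mod 29), so λ ≡ 19.
  x = λ² - 24 - 17 = 361 - 41 ≡ 1; y = λ·(24 - 1) - 23 ≡ 8. → (1, 8)
3P = (1, 8).
Next 2Q:
Repeated addition: build up to 2Q.
2Q: (20, 0) + (20, 0): same x and y₁ ≡ -y₂, so the sum is 𝒪.
2Q = 𝒪.
Finally 3P + 2Q:
(1, 8) + 𝒪 = (1, 8) (identity).

(1, 8)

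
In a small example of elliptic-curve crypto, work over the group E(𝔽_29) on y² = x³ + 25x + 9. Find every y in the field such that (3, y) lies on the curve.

x³ + 25x + 9 = 111 ≡ 24 (mod 29).
Square roots of 24 mod 29: 13 and 16 (since 13² = 169 ≡ 24).

13, 16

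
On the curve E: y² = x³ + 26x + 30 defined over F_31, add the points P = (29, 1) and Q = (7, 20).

(29, 1) + (7, 20). λ = (20 - 1)/(7 - 29) ≡ 19/9 mod 31. 9⁻¹ ≡ 7 (mod 31) since 9·7 = 63 ≡ 1, so λ ≡ 9.
  x = λ² - 29 - 7 = 81 - 36 ≡ 14; y = λ·(29 - 14) - 1 ≡ 10. → (14, 10)

(14, 10)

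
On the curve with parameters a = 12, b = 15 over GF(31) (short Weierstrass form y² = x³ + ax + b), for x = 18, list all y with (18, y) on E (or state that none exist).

x³ + 12x + 15 = 6063 ≡ 18 (mod 31).
Square roots of 18 mod 31: 7 and 24 (since 7² = 49 ≡ 18).

7, 24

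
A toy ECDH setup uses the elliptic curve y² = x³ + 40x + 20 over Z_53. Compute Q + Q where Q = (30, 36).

(31, 29)

tangent at (30, 36): λ = (3·30² + 40)/(2·36) ≡ 37/19. 19⁻¹ ≡ 14 (mod 53) since 19·14 = 266 ≡ 1, so λ ≡ 37·14 ≡ 41.
  x = λ² - 30 - 30 = 1681 - 60 ≡ 31; y = λ·(30 - 31) - 36 ≡ 29. → (31, 29)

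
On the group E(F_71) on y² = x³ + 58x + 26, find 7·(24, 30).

(24, 30)

Write G = (24, 30).
Repeated addition: build up to 7G.
2G: tangent at (24, 30): λ = (3·24² + 58)/(2·30) ≡ 11/60. 60⁻¹ ≡ 58 (mod 71), so λ ≡ 11·58 ≡ 70.
  x = λ² - 24 - 24 = 4900 - 48 ≡ 24; y = λ·(24 - 24) - 30 ≡ 41. → (24, 41)
3G: (24, 41) + (24, 30): same x and y₁ ≡ -y₂, so the sum is 𝒪.
4G: 𝒪 + (24, 30) = (24, 30) (identity).
5G: tangent at (24, 30): λ = (3·24² + 58)/(2·30) ≡ 11/60. 60⁻¹ ≡ 58 (mod 71) since 60·58 = 3480 ≡ 1, so λ ≡ 11·58 ≡ 70.
  x = λ² - 24 - 24 = 4900 - 48 ≡ 24; y = λ·(24 - 24) - 30 ≡ 41. → (24, 41)
6G: (24, 41) + (24, 30): same x and y₁ ≡ -y₂, so the sum is 𝒪.
7G: 𝒪 + (24, 30) = (24, 30) (identity).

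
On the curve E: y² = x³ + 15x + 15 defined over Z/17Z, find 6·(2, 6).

Write Q = (2, 6).
Double-and-add on 6 = (110)₂. Start with Q = (2, 6) for the leading 1-bit.
double: tangent at (2, 6): λ = (3·2² + 15)/(2·6) ≡ 10/12. 12⁻¹ ≡ 10 (mod 17), so λ ≡ 10·10 ≡ 15.
  x = λ² - 2 - 2 = 225 - 4 ≡ 0; y = λ·(2 - 0) - 6 ≡ 7. → (0, 7)
add Q: (0, 7) + (2, 6). λ = (6 - 7)/(2 - 0) ≡ 16/2 mod 17. 2⁻¹ ≡ 9 (mod 17) since 2·9 = 18 ≡ 1, so λ ≡ 8.
  x = λ² - 0 - 2 = 64 - 2 ≡ 11; y = λ·(0 - 11) - 7 ≡ 7. → (11, 7)
double: tangent at (11, 7): λ = (3·11² + 15)/(2·7) ≡ 4/14. 14⁻¹ ≡ 11 (mod 17), so λ ≡ 4·11 ≡ 10.
  x = λ² - 11 - 11 = 100 - 22 ≡ 10; y = λ·(11 - 10) - 7 ≡ 3. → (10, 3)

(10, 3)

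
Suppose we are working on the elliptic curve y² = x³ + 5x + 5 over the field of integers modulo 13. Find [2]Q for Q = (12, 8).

tangent at (12, 8): λ = (3·12² + 5)/(2·8) ≡ 8/3. 3⁻¹ ≡ 9 (mod 13), so λ ≡ 8·9 ≡ 7.
  x = λ² - 12 - 12 = 49 - 24 ≡ 12; y = λ·(12 - 12) - 8 ≡ 5. → (12, 5)

(12, 5)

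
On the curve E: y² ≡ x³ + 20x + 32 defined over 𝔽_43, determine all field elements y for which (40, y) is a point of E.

x³ + 20x + 32 = 64832 ≡ 31 (mod 43).
Square roots of 31 mod 43: 17 and 26 (since 17² = 289 ≡ 31).

17, 26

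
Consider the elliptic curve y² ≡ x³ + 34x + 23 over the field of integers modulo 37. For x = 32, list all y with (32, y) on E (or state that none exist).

none

x³ + 34x + 23 = 33879 ≡ 24 (mod 37).
24 is a non-residue mod 37; no y exists.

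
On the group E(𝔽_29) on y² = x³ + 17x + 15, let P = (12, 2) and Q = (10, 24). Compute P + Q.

(12, 2) + (10, 24). λ = (24 - 2)/(10 - 12) ≡ 22/27 mod 29. 27⁻¹ ≡ 14 (mod 29), so λ ≡ 18.
  x = λ² - 12 - 10 = 324 - 22 ≡ 12; y = λ·(12 - 12) - 2 ≡ 27. → (12, 27)

(12, 27)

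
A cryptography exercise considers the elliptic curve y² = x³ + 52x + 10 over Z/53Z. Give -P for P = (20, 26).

(20, 27)

-(20, 26) = (20, -26 mod 53) = (20, 27).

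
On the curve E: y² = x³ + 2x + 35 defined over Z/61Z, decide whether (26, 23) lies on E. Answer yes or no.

y² = 23² ≡ 41; x³ + 2x + 35 = 17663 ≡ 34 (mod 61). 41 ≠ 34.

no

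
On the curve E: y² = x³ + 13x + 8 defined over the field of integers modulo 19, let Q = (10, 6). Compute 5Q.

Repeated addition: build up to 5Q.
2Q: tangent at (10, 6): λ = (3·10² + 13)/(2·6) ≡ 9/12. 12⁻¹ ≡ 8 (mod 19), so λ ≡ 9·8 ≡ 15.
  x = λ² - 10 - 10 = 225 - 20 ≡ 15; y = λ·(10 - 15) - 6 ≡ 14. → (15, 14)
3Q: (15, 14) + (10, 6). λ = (6 - 14)/(10 - 15) ≡ 11/14 mod 19. 14⁻¹ ≡ 15 (mod 19), so λ ≡ 13.
  x = λ² - 15 - 10 = 169 - 25 ≡ 11; y = λ·(15 - 11) - 14 ≡ 0. → (11, 0)
4Q: (11, 0) + (10, 6). λ = (6 - 0)/(10 - 11) ≡ 6/18 mod 19. 18⁻¹ ≡ 18 (mod 19), so λ ≡ 13.
  x = λ² - 11 - 10 = 169 - 21 ≡ 15; y = λ·(11 - 15) - 0 ≡ 5. → (15, 5)
5Q: (15, 5) + (10, 6). λ = (6 - 5)/(10 - 15) ≡ 1/14 mod 19. 14⁻¹ ≡ 15 (mod 19) since 14·15 = 210 ≡ 1, so λ ≡ 15.
  x = λ² - 15 - 10 = 225 - 25 ≡ 10; y = λ·(15 - 10) - 5 ≡ 13. → (10, 13)

(10, 13)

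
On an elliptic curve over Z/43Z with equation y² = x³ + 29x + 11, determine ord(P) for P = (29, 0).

2P: (29, 0) + (29, 0): same x and y₁ ≡ -y₂, so the sum is ∞.
2P = ∞, so the order is 2.

2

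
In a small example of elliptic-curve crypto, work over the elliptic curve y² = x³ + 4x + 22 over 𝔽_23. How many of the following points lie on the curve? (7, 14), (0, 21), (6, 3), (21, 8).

(7, 14): 14² ≡ 12, rhs ≡ 2 → off.
(0, 21): 21² ≡ 4, rhs ≡ 22 → off.
(6, 3): 3² ≡ 9, rhs ≡ 9 → on.
(21, 8): 8² ≡ 18, rhs ≡ 6 → off.

1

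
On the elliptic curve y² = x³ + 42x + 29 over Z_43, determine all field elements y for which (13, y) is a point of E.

none

x³ + 42x + 29 = 2772 ≡ 20 (mod 43).
20 is a non-residue mod 43; no y exists.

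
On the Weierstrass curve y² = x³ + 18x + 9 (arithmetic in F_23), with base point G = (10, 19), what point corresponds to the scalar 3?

(13, 18)

Repeated addition: build up to 3G.
2G: tangent at (10, 19): λ = (3·10² + 18)/(2·19) ≡ 19/15. 15⁻¹ ≡ 20 (mod 23) since 15·20 = 300 ≡ 1, so λ ≡ 19·20 ≡ 12.
  x = λ² - 10 - 10 = 144 - 20 ≡ 9; y = λ·(10 - 9) - 19 ≡ 16. → (9, 16)
3G: (9, 16) + (10, 19). λ = (19 - 16)/(10 - 9) ≡ 3/1 mod 23. 1⁻¹ ≡ 1 (mod 23), so λ ≡ 3.
  x = λ² - 9 - 10 = 9 - 19 ≡ 13; y = λ·(9 - 13) - 16 ≡ 18. → (13, 18)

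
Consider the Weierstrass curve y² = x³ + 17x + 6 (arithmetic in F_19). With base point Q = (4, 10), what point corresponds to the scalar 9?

(0, 5)

Double-and-add on 9 = (1001)₂. Start with Q = (4, 10) for the leading 1-bit.
double: tangent at (4, 10): λ = (3·4² + 17)/(2·10) ≡ 8/1. 1⁻¹ ≡ 1 (mod 19) since 1·1 = 1 ≡ 1, so λ ≡ 8·1 ≡ 8.
  x = λ² - 4 - 4 = 64 - 8 ≡ 18; y = λ·(4 - 18) - 10 ≡ 11. → (18, 11)
double: tangent at (18, 11): λ = (3·18² + 17)/(2·11) ≡ 1/3. 3⁻¹ ≡ 13 (mod 19) since 3·13 = 39 ≡ 1, so λ ≡ 1·13 ≡ 13.
  x = λ² - 18 - 18 = 169 - 36 ≡ 0; y = λ·(18 - 0) - 11 ≡ 14. → (0, 14)
double: tangent at (0, 14): λ = (3·0² + 17)/(2·14) ≡ 17/9. 9⁻¹ ≡ 17 (mod 19), so λ ≡ 17·17 ≡ 4.
  x = λ² - 0 - 0 = 16 - 0 ≡ 16; y = λ·(0 - 16) - 14 ≡ 17. → (16, 17)
add Q: (16, 17) + (4, 10). λ = (10 - 17)/(4 - 16) ≡ 12/7 mod 19. 7⁻¹ ≡ 11 (mod 19), so λ ≡ 18.
  x = λ² - 16 - 4 = 324 - 20 ≡ 0; y = λ·(16 - 0) - 17 ≡ 5. → (0, 5)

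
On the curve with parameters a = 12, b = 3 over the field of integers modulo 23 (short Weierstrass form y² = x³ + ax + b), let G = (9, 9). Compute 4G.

Double-and-add on 4 = (100)₂. Start with G = (9, 9) for the leading 1-bit.
double: tangent at (9, 9): λ = (3·9² + 12)/(2·9) ≡ 2/18. 18⁻¹ ≡ 9 (mod 23), so λ ≡ 2·9 ≡ 18.
  x = λ² - 9 - 9 = 324 - 18 ≡ 7; y = λ·(9 - 7) - 9 ≡ 4. → (7, 4)
double: tangent at (7, 4): λ = (3·7² + 12)/(2·4) ≡ 21/8. 8⁻¹ ≡ 3 (mod 23) since 8·3 = 24 ≡ 1, so λ ≡ 21·3 ≡ 17.
  x = λ² - 7 - 7 = 289 - 14 ≡ 22; y = λ·(7 - 22) - 4 ≡ 17. → (22, 17)

(22, 17)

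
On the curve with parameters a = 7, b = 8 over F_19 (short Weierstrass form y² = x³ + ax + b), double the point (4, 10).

(15, 12)

tangent at (4, 10): λ = (3·4² + 7)/(2·10) ≡ 17/1. 1⁻¹ ≡ 1 (mod 19) since 1·1 = 1 ≡ 1, so λ ≡ 17·1 ≡ 17.
  x = λ² - 4 - 4 = 289 - 8 ≡ 15; y = λ·(4 - 15) - 10 ≡ 12. → (15, 12)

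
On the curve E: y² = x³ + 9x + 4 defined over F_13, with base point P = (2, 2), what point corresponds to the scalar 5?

Repeated addition: build up to 5P.
2P: tangent at (2, 2): λ = (3·2² + 9)/(2·2) ≡ 8/4. 4⁻¹ ≡ 10 (mod 13), so λ ≡ 8·10 ≡ 2.
  x = λ² - 2 - 2 = 4 - 4 ≡ 0; y = λ·(2 - 0) - 2 ≡ 2. → (0, 2)
3P: (0, 2) + (2, 2). λ = (2 - 2)/(2 - 0) ≡ 0/2 mod 13. 2⁻¹ ≡ 7 (mod 13), so λ ≡ 0.
  x = λ² - 0 - 2 = 0 - 2 ≡ 11; y = λ·(0 - 11) - 2 ≡ 11. → (11, 11)
4P: (11, 11) + (2, 2). λ = (2 - 11)/(2 - 11) ≡ 4/4 mod 13. 4⁻¹ ≡ 10 (mod 13), so λ ≡ 1.
  x = λ² - 11 - 2 = 1 - 13 ≡ 1; y = λ·(11 - 1) - 11 ≡ 12. → (1, 12)
5P: (1, 12) + (2, 2). λ = (2 - 12)/(2 - 1) ≡ 3/1 mod 13. 1⁻¹ ≡ 1 (mod 13), so λ ≡ 3.
  x = λ² - 1 - 2 = 9 - 3 ≡ 6; y = λ·(1 - 6) - 12 ≡ 12. → (6, 12)

(6, 12)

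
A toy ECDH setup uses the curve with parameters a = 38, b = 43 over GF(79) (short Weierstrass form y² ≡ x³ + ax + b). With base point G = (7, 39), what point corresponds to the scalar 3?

Repeated addition: build up to 3G.
2G: tangent at (7, 39): λ = (3·7² + 38)/(2·39) ≡ 27/78. 78⁻¹ ≡ 78 (mod 79), so λ ≡ 27·78 ≡ 52.
  x = λ² - 7 - 7 = 2704 - 14 ≡ 4; y = λ·(7 - 4) - 39 ≡ 38. → (4, 38)
3G: (4, 38) + (7, 39). λ = (39 - 38)/(7 - 4) ≡ 1/3 mod 79. 3⁻¹ ≡ 53 (mod 79), so λ ≡ 53.
  x = λ² - 4 - 7 = 2809 - 11 ≡ 33; y = λ·(4 - 33) - 38 ≡ 5. → (33, 5)

(33, 5)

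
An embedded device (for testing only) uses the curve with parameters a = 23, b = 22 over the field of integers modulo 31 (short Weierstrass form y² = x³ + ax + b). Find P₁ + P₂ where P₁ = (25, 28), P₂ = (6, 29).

(14, 22)

(25, 28) + (6, 29). λ = (29 - 28)/(6 - 25) ≡ 1/12 mod 31. 12⁻¹ ≡ 13 (mod 31), so λ ≡ 13.
  x = λ² - 25 - 6 = 169 - 31 ≡ 14; y = λ·(25 - 14) - 28 ≡ 22. → (14, 22)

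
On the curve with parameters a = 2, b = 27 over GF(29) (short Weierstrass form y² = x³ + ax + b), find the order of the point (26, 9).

2P: tangent at (26, 9): λ = (3·26² + 2)/(2·9) ≡ 0/18. 18⁻¹ ≡ 21 (mod 29), so λ ≡ 0·21 ≡ 0.
  x = λ² - 26 - 26 = 0 - 52 ≡ 6; y = λ·(26 - 6) - 9 ≡ 20. → (6, 20)
3P: (6, 20) + (26, 9). λ = (9 - 20)/(26 - 6) ≡ 18/20 mod 29. 20⁻¹ ≡ 16 (mod 29) since 20·16 = 320 ≡ 1, so λ ≡ 27.
  x = λ² - 6 - 26 = 729 - 32 ≡ 1; y = λ·(6 - 1) - 20 ≡ 28. → (1, 28)
4P: (1, 28) + (26, 9). λ = (9 - 28)/(26 - 1) ≡ 10/25 mod 29. 25⁻¹ ≡ 7 (mod 29) since 25·7 = 175 ≡ 1, so λ ≡ 12.
  x = λ² - 1 - 26 = 144 - 27 ≡ 1; y = λ·(1 - 1) - 28 ≡ 1. → (1, 1)
5P: (1, 1) + (26, 9). λ = (9 - 1)/(26 - 1) ≡ 8/25 mod 29. 25⁻¹ ≡ 7 (mod 29), so λ ≡ 27.
  x = λ² - 1 - 26 = 729 - 27 ≡ 6; y = λ·(1 - 6) - 1 ≡ 9. → (6, 9)
6P: (6, 9) + (26, 9). λ = (9 - 9)/(26 - 6) ≡ 0/20 mod 29. 20⁻¹ ≡ 16 (mod 29) since 20·16 = 320 ≡ 1, so λ ≡ 0.
  x = λ² - 6 - 26 = 0 - 32 ≡ 26; y = λ·(6 - 26) - 9 ≡ 20. → (26, 20)
7P: (26, 20) + (26, 9): same x and y₁ ≡ -y₂, so the sum is 𝒪.
7P = 𝒪, so the order is 7.

7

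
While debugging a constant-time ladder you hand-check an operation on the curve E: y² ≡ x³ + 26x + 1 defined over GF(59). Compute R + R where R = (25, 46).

(24, 42)

tangent at (25, 46): λ = (3·25² + 26)/(2·46) ≡ 13/33. 33⁻¹ ≡ 34 (mod 59), so λ ≡ 13·34 ≡ 29.
  x = λ² - 25 - 25 = 841 - 50 ≡ 24; y = λ·(25 - 24) - 46 ≡ 42. → (24, 42)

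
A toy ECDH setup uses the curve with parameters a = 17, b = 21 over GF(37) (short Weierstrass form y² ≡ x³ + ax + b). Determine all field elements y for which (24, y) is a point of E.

none

x³ + 17x + 21 = 14253 ≡ 8 (mod 37).
8 is a non-residue mod 37; no y exists.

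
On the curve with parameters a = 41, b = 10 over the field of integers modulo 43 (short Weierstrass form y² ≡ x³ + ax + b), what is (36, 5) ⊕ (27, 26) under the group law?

(38, 14)

(36, 5) + (27, 26). λ = (26 - 5)/(27 - 36) ≡ 21/34 mod 43. 34⁻¹ ≡ 19 (mod 43) since 34·19 = 646 ≡ 1, so λ ≡ 12.
  x = λ² - 36 - 27 = 144 - 63 ≡ 38; y = λ·(36 - 38) - 5 ≡ 14. → (38, 14)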